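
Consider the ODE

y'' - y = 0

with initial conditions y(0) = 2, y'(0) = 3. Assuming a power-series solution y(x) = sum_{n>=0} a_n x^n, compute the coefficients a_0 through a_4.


Ansatz: y(x) = sum_{n>=0} a_n x^n, so y'(x) = sum_{n>=1} n a_n x^(n-1) and y''(x) = sum_{n>=2} n(n-1) a_n x^(n-2).
Substitute into P(x) y'' + Q(x) y' + R(x) y = 0 with P(x) = 1, Q(x) = 0, R(x) = -1, and match powers of x.
Initial conditions: a_0 = 2, a_1 = 3.
Setting the coefficient of each power of x to zero and solving order by order (substituting the coefficients already found):
  x^0: 2 a_2 - a_0 = 0  ->  2 a_2 = a_0 = 2  ->  a_2 = 1
  x^1: 6 a_3 - a_1 = 0  ->  6 a_3 = a_1 = 3  ->  a_3 = 1/2
  x^2: 12 a_4 - a_2 = 0  ->  12 a_4 = a_2 = 1  ->  a_4 = 1/12
Truncated series: y(x) = 2 + 3 x + x^2 + (1/2) x^3 + (1/12) x^4 + O(x^5).

a_0 = 2; a_1 = 3; a_2 = 1; a_3 = 1/2; a_4 = 1/12


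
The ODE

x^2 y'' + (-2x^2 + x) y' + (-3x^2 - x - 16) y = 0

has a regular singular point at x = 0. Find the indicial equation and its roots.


Divide by x^2 to reach normal form y'' + P_1(x) y' + P_2(x) y = 0 with P_1(x) = -2 + 1/x and P_2(x) = -3 - 1/x - 16/x^2.
x = 0 is a singular point because the y'-coefficient -2 + 1/x has a pole at x = 0 and the y-coefficient -3 - 1/x - 16/x^2 has a pole at x = 0.
It is a regular singular point because x P_1(x) = p(x) = 1 - 2x and x^2 P_2(x) = q(x) = -3x^2 - x - 16 are polynomials, hence analytic at x = 0.
p(0) = 1,  q(0) = -16.
Indicial equation: r(r-1) + p(0) r + q(0) = 0, i.e. r^2 + (p(0) - 1) r + q(0) = 0, i.e. r^2 - 16 = 0.
Discriminant: (0)^2 - 4(-16) = 64, so r = (0 ± 8)/2.
Solving: r_1 = 4, r_2 = -4.

indicial: r^2 - 16 = 0; roots r_1 = 4, r_2 = -4


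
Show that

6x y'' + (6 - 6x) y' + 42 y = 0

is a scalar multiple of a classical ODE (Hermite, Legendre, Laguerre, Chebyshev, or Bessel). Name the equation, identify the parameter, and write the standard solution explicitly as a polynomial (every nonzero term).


All three coefficients share the factor 6; dividing through by 6 gives  x y'' + (1 - x) y' + 7 y = 0.
This matches the Laguerre equation x y'' + (1 - x) y' + n y = 0 with n = 7; the polynomial solution is L_7(x).
With y = sum_k a_k x^k, matching x^k gives (k+1)k a_{k+1} + (k+1) a_{k+1} - k a_k + n a_k = 0, i.e. (k+1)^2 a_{k+1} = (k - n) a_k = (k - 7) a_k. The right side vanishes at k = 7, so the series terminates at degree 7.
Standard normalization L_n(0) = 1 gives a_0 = 1. Work upward with a_{k+1} = (k - 7) a_k / (k+1)^2:
  a_1 = (0 - 7)(1) / 1^2 = -7/1 = -7
  a_2 = (1 - 7)(-7) / 2^2 = 42/4 = 21/2
  a_3 = (2 - 7)(21/2) / 3^2 = (-105/2)/9 = -35/6
  a_4 = (3 - 7)(-35/6) / 4^2 = (70/3)/16 = 35/24
  a_5 = (4 - 7)(35/24) / 5^2 = (-35/8)/25 = -7/40
  a_6 = (5 - 7)(-7/40) / 6^2 = (7/20)/36 = 7/720
  a_7 = (6 - 7)(7/720) / 7^2 = (-7/720)/49 = -1/5040
Hence L_7(x) = -x^7/5040 + 7 x^6/720 - 7 x^5/40 + 35 x^4/24 - 35 x^3/6 + 21 x^2/2 - 7 x + 1.

L_7(x); series = -x^7/5040 + 7 x^6/720 - 7 x^5/40 + 35 x^4/24 - 35 x^3/6 + 21 x^2/2 - 7 x + 1


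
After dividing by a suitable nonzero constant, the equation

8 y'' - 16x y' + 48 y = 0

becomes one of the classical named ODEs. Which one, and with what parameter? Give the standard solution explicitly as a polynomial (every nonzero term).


All three coefficients share the factor 8; dividing through by 8 gives  y'' - 2x y' + 6 y = 0.
This matches the Hermite equation y'' - 2x y' + 2n y = 0 with 2n = 6, so n = 3; the polynomial solution is H_3(x).
With y = sum_k a_k x^k, matching x^k gives (k+2)(k+1) a_{k+2} = 2(k - n) a_k = 2(k - 3) a_k. The right side vanishes at k = 3, so the series with the parity of 3 terminates at degree 3.
Standard normalization: leading coefficient of H_n is 2^n, so a_3 = 2^3 = 8. Work downward with a_k = (k+1)(k+2) a_{k+2} / (2(k - n)):
  a_1 = (2)(3)(8) / (2(1 - 3)) = 48/(-4) = -12
Hence H_3(x) = 8 x^3 - 12 x.

H_3(x); series = 8 x^3 - 12 x


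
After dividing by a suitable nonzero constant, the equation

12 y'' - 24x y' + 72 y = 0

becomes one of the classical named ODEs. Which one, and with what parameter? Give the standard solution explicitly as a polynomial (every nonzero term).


All three coefficients share the factor 12; dividing through by 12 gives  y'' - 2x y' + 6 y = 0.
This matches the Hermite equation y'' - 2x y' + 2n y = 0 with 2n = 6, so n = 3; the polynomial solution is H_3(x).
With y = sum_k a_k x^k, matching x^k gives (k+2)(k+1) a_{k+2} = 2(k - n) a_k = 2(k - 3) a_k. The right side vanishes at k = 3, so the series with the parity of 3 terminates at degree 3.
Standard normalization: leading coefficient of H_n is 2^n, so a_3 = 2^3 = 8. Work downward with a_k = (k+1)(k+2) a_{k+2} / (2(k - n)):
  a_1 = (2)(3)(8) / (2(1 - 3)) = 48/(-4) = -12
Hence H_3(x) = 8 x^3 - 12 x.

H_3(x); series = 8 x^3 - 12 x


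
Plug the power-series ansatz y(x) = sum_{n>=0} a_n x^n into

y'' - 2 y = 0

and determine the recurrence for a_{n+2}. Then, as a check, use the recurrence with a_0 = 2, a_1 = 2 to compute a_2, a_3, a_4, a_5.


Substitute y = sum_n a_n x^n into y'' + (const) y = 0.
y''(x) = sum_{n>=0} (n+2)(n+1) a_{n+2} x^n.
The ODE becomes sum_n [(n+2)(n+1) a_{n+2} - 2 a_n] x^n = 0.
Setting each coefficient to zero gives the recurrence:
  (n+2)(n+1) a_{n+2} - 2 a_n = 0,
  a_{n+2} = 2 / ((n+1)(n+2)) a_n.

Check with a_0 = 2, a_1 = 2 (apply the recurrence for n = 0, 1, 2, 3): a_0 = 2, a_1 = 2, a_2 = 2, a_3 = 2/3, a_4 = 1/3, a_5 = 1/15.

a_{n+2} = 2/((n+1)(n+2)) * a_n; check: a_0 = 2, a_1 = 2, a_2 = 2, a_3 = 2/3, a_4 = 1/3, a_5 = 1/15


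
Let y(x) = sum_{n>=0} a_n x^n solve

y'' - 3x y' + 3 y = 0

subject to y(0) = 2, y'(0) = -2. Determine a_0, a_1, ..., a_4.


Ansatz: y(x) = sum_{n>=0} a_n x^n, so y'(x) = sum_{n>=1} n a_n x^(n-1) and y''(x) = sum_{n>=2} n(n-1) a_n x^(n-2).
Substitute into P(x) y'' + Q(x) y' + R(x) y = 0 with P(x) = 1, Q(x) = -3x, R(x) = 3, and match powers of x.
Initial conditions: a_0 = 2, a_1 = -2.
Setting the coefficient of each power of x to zero and solving order by order (substituting the coefficients already found):
  x^0: 2 a_2 + 3 a_0 = 0  ->  2 a_2 = -3 a_0 = -6  ->  a_2 = -3
  x^1: 6 a_3 = 0  ->  a_3 = 0
  x^2: 12 a_4 - 3 a_2 = 0  ->  12 a_4 = 3 a_2 = -9  ->  a_4 = -3/4
Truncated series: y(x) = 2 - 2 x - 3 x^2 - (3/4) x^4 + O(x^5).

a_0 = 2; a_1 = -2; a_2 = -3; a_3 = 0; a_4 = -3/4


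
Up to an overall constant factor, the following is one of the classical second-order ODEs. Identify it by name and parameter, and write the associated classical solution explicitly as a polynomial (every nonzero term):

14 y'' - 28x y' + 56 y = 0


All three coefficients share the factor 14; dividing through by 14 gives  y'' - 2x y' + 4 y = 0.
This matches the Hermite equation y'' - 2x y' + 2n y = 0 with 2n = 4, so n = 2; the polynomial solution is H_2(x).
With y = sum_k a_k x^k, matching x^k gives (k+2)(k+1) a_{k+2} = 2(k - n) a_k = 2(k - 2) a_k. The right side vanishes at k = 2, so the series with the parity of 2 terminates at degree 2.
Standard normalization: leading coefficient of H_n is 2^n, so a_2 = 2^2 = 4. Work downward with a_k = (k+1)(k+2) a_{k+2} / (2(k - n)):
  a_0 = (1)(2)(4) / (2(0 - 2)) = 8/(-4) = -2
Hence H_2(x) = 4 x^2 - 2.

H_2(x); series = 4 x^2 - 2


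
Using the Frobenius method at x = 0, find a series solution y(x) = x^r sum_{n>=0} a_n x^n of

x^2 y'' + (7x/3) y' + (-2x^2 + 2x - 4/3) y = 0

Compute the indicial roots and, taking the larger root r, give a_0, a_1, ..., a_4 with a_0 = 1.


Write in Frobenius form y'' + (p(x)/x) y' + (q(x)/x^2) y = 0:
  p(x) = 7/3,  q(x) = -2x^2 + 2x - 4/3.
Indicial equation: r(r-1) + (7/3) r + (-4/3) = 0 -> roots r_1 = 2/3, r_2 = -2.
Take r = r_1 = 2/3. Let y(x) = x^r sum_{n>=0} a_n x^n with a_0 = 1.
Substitute y = x^r sum a_n x^n and match x^{r+n}. The recurrence is
  D(n) a_n + 2 a_{n-1} - 2 a_{n-2} = 0,  where D(n) = (r+n)(r+n-1) + (7/3)(r+n) + (-4/3).
  a_n = [-2 a_{n-1} + 2 a_{n-2}] / D(n).
Since the indicial polynomial factors as (r - r_1)(r - r_2), D(n) = (r_1 + n - r_1)(r_1 + n - r_2) = n(n + 8/3).
Evaluating step by step (a_0 = 1):
  n = 1: D(1) = 1(1 + 8/3) = 11/3; numerator = -2(1) = -2; a_1 = (-2)/(11/3) = -6/11
  n = 2: D(2) = 2(2 + 8/3) = 28/3; numerator = -2(-6/11) + 2(1) = 34/11; a_2 = (34/11)/(28/3) = 51/154
  n = 3: D(3) = 3(3 + 8/3) = 17; numerator = -2(51/154) + 2(-6/11) = -135/77; a_3 = (-135/77)/(17) = -135/1309
  n = 4: D(4) = 4(4 + 8/3) = 80/3; numerator = -2(-135/1309) + 2(51/154) = 1137/1309; a_4 = (1137/1309)/(80/3) = 3411/104720

r = 2/3; a_0 = 1; a_1 = -6/11; a_2 = 51/154; a_3 = -135/1309; a_4 = 3411/104720


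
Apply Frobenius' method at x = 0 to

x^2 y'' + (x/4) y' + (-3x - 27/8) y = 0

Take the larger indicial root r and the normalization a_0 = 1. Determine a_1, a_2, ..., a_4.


Write in Frobenius form y'' + (p(x)/x) y' + (q(x)/x^2) y = 0:
  p(x) = 1/4,  q(x) = -3x - 27/8.
Indicial equation: r(r-1) + (1/4) r + (-27/8) = 0 -> roots r_1 = 9/4, r_2 = -3/2.
Take r = r_1 = 9/4. Let y(x) = x^r sum_{n>=0} a_n x^n with a_0 = 1.
Substitute y = x^r sum a_n x^n and match x^{r+n}. The recurrence is
  D(n) a_n - 3 a_{n-1} = 0,  where D(n) = (r+n)(r+n-1) + (1/4)(r+n) + (-27/8).
  a_n = 3 / D(n) * a_{n-1}.
Since the indicial polynomial factors as (r - r_1)(r - r_2), D(n) = (r_1 + n - r_1)(r_1 + n - r_2) = n(n + 15/4).
Evaluating step by step (a_0 = 1):
  n = 1: D(1) = 1(1 + 15/4) = 19/4; numerator = 3(1) = 3; a_1 = (3)/(19/4) = 12/19
  n = 2: D(2) = 2(2 + 15/4) = 23/2; numerator = 3(12/19) = 36/19; a_2 = (36/19)/(23/2) = 72/437
  n = 3: D(3) = 3(3 + 15/4) = 81/4; numerator = 3(72/437) = 216/437; a_3 = (216/437)/(81/4) = 32/1311
  n = 4: D(4) = 4(4 + 15/4) = 31; numerator = 3(32/1311) = 32/437; a_4 = (32/437)/(31) = 32/13547

r = 9/4; a_0 = 1; a_1 = 12/19; a_2 = 72/437; a_3 = 32/1311; a_4 = 32/13547


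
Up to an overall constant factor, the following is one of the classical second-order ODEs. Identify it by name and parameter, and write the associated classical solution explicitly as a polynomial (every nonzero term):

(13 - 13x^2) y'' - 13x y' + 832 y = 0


All three coefficients share the factor 13; dividing through by 13 gives  (1 - x^2) y'' - x y' + 64 y = 0.
This matches the Chebyshev equation (1 - x^2) y'' - x y' + n^2 y = 0 (note the -x y' term, not -2x y') with n^2 = 64, so n = 8; the polynomial solution is T_8(x).
With y = sum_k a_k x^k, matching x^k gives (k+2)(k+1) a_{k+2} = (k^2 - n^2) a_k = (k - 8)(k + 8) a_k. The right side vanishes at k = 8, so the series with the parity of 8 terminates at degree 8.
Standard normalization: leading coefficient of T_n is 2^(n-1), so a_8 = 2^7 = 128. Work downward with a_k = (k+1)(k+2) a_{k+2} / ((k - 8)(k + 8)):
  a_6 = (7)(8)(128) / ((6 - 8)(6 + 8)) = 7168/(-28) = -256
  a_4 = (5)(6)(-256) / ((4 - 8)(4 + 8)) = -7680/(-48) = 160
  a_2 = (3)(4)(160) / ((2 - 8)(2 + 8)) = 1920/(-60) = -32
  a_0 = (1)(2)(-32) / ((0 - 8)(0 + 8)) = -64/(-64) = 1
Hence T_8(x) = 128 x^8 - 256 x^6 + 160 x^4 - 32 x^2 + 1.

T_8(x); series = 128 x^8 - 256 x^6 + 160 x^4 - 32 x^2 + 1


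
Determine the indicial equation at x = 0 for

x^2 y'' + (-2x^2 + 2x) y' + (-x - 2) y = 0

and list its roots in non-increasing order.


Divide by x^2 to reach normal form y'' + P_1(x) y' + P_2(x) y = 0 with P_1(x) = -2 + 2/x and P_2(x) = -1/x - 2/x^2.
x = 0 is a singular point because the y'-coefficient -2 + 2/x has a pole at x = 0 and the y-coefficient -1/x - 2/x^2 has a pole at x = 0.
It is a regular singular point because x P_1(x) = p(x) = 2 - 2x and x^2 P_2(x) = q(x) = -x - 2 are polynomials, hence analytic at x = 0.
p(0) = 2,  q(0) = -2.
Indicial equation: r(r-1) + p(0) r + q(0) = 0, i.e. r^2 + (p(0) - 1) r + q(0) = 0, i.e. r^2 + 1 r - 2 = 0.
Discriminant: (1)^2 - 4(-2) = 9, so r = (-1 ± 3)/2.
Solving: r_1 = 1, r_2 = -2.

indicial: r^2 + 1 r - 2 = 0; roots r_1 = 1, r_2 = -2


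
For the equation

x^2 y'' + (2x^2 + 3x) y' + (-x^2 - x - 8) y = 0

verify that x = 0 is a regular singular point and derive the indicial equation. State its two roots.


Divide by x^2 to reach normal form y'' + P_1(x) y' + P_2(x) y = 0 with P_1(x) = 2 + 3/x and P_2(x) = -1 - 1/x - 8/x^2.
x = 0 is a singular point because the y'-coefficient 2 + 3/x has a pole at x = 0 and the y-coefficient -1 - 1/x - 8/x^2 has a pole at x = 0.
It is a regular singular point because x P_1(x) = p(x) = 2x + 3 and x^2 P_2(x) = q(x) = -x^2 - x - 8 are polynomials, hence analytic at x = 0.
p(0) = 3,  q(0) = -8.
Indicial equation: r(r-1) + p(0) r + q(0) = 0, i.e. r^2 + (p(0) - 1) r + q(0) = 0, i.e. r^2 + 2 r - 8 = 0.
Discriminant: (2)^2 - 4(-8) = 36, so r = (-2 ± 6)/2.
Solving: r_1 = 2, r_2 = -4.

indicial: r^2 + 2 r - 8 = 0; roots r_1 = 2, r_2 = -4


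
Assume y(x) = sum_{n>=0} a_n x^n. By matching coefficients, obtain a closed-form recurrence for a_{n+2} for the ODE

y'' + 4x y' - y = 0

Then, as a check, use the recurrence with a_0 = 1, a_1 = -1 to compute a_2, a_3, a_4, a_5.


Substitute y = sum_n a_n x^n.
y''(x) has coefficient (n+2)(n+1) a_{n+2} at x^n;
4 x y'(x) has coefficient 4 n a_n at x^n (shift);
-y(x) has coefficient -1 a_n at x^n.
Matching x^n: (n+2)(n+1) a_{n+2} + (4n - 1) a_n = 0.
Thus a_{n+2} = (-4n + 1) / ((n+1)(n+2)) * a_n.

Check with a_0 = 1, a_1 = -1 (apply the recurrence for n = 0, 1, 2, 3): a_0 = 1, a_1 = -1, a_2 = 1/2, a_3 = 1/2, a_4 = -7/24, a_5 = -11/40.

a_(n+2) = (-4n + 1) / ((n+1)(n+2)) * a_n; check: a_0 = 1, a_1 = -1, a_2 = 1/2, a_3 = 1/2, a_4 = -7/24, a_5 = -11/40


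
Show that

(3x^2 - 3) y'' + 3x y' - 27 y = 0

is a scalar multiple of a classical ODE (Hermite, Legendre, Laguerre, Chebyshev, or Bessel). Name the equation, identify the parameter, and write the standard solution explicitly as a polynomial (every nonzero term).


All three coefficients share the factor -3; dividing through by -3 gives  (1 - x^2) y'' - x y' + 9 y = 0.
This matches the Chebyshev equation (1 - x^2) y'' - x y' + n^2 y = 0 (note the -x y' term, not -2x y') with n^2 = 9, so n = 3; the polynomial solution is T_3(x).
With y = sum_k a_k x^k, matching x^k gives (k+2)(k+1) a_{k+2} = (k^2 - n^2) a_k = (k - 3)(k + 3) a_k. The right side vanishes at k = 3, so the series with the parity of 3 terminates at degree 3.
Standard normalization: leading coefficient of T_n is 2^(n-1), so a_3 = 2^2 = 4. Work downward with a_k = (k+1)(k+2) a_{k+2} / ((k - 3)(k + 3)):
  a_1 = (2)(3)(4) / ((1 - 3)(1 + 3)) = 24/(-8) = -3
Hence T_3(x) = 4 x^3 - 3 x.

T_3(x); series = 4 x^3 - 3 x


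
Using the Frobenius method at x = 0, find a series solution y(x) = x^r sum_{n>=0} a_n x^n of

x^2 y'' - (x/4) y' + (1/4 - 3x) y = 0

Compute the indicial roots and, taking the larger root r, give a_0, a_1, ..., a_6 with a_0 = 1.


Write in Frobenius form y'' + (p(x)/x) y' + (q(x)/x^2) y = 0:
  p(x) = -1/4,  q(x) = 1/4 - 3x.
Indicial equation: r(r-1) + (-1/4) r + (1/4) = 0 -> roots r_1 = 1, r_2 = 1/4.
Take r = r_1 = 1. Let y(x) = x^r sum_{n>=0} a_n x^n with a_0 = 1.
Substitute y = x^r sum a_n x^n and match x^{r+n}. The recurrence is
  D(n) a_n - 3 a_{n-1} = 0,  where D(n) = (r+n)(r+n-1) + (-1/4)(r+n) + (1/4).
  a_n = 3 / D(n) * a_{n-1}.
Since the indicial polynomial factors as (r - r_1)(r - r_2), D(n) = (r_1 + n - r_1)(r_1 + n - r_2) = n(n + 3/4).
Evaluating step by step (a_0 = 1):
  n = 1: D(1) = 1(1 + 3/4) = 7/4; numerator = 3(1) = 3; a_1 = (3)/(7/4) = 12/7
  n = 2: D(2) = 2(2 + 3/4) = 11/2; numerator = 3(12/7) = 36/7; a_2 = (36/7)/(11/2) = 72/77
  n = 3: D(3) = 3(3 + 3/4) = 45/4; numerator = 3(72/77) = 216/77; a_3 = (216/77)/(45/4) = 96/385
  n = 4: D(4) = 4(4 + 3/4) = 19; numerator = 3(96/385) = 288/385; a_4 = (288/385)/(19) = 288/7315
  n = 5: D(5) = 5(5 + 3/4) = 115/4; numerator = 3(288/7315) = 864/7315; a_5 = (864/7315)/(115/4) = 3456/841225
  n = 6: D(6) = 6(6 + 3/4) = 81/2; numerator = 3(3456/841225) = 10368/841225; a_6 = (10368/841225)/(81/2) = 256/841225

r = 1; a_0 = 1; a_1 = 12/7; a_2 = 72/77; a_3 = 96/385; a_4 = 288/7315; a_5 = 3456/841225; a_6 = 256/841225


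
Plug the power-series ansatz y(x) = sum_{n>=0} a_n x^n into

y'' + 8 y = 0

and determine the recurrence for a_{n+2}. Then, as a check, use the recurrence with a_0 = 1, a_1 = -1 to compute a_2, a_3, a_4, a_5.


Substitute y = sum_n a_n x^n into y'' + (const) y = 0.
y''(x) = sum_{n>=0} (n+2)(n+1) a_{n+2} x^n.
The ODE becomes sum_n [(n+2)(n+1) a_{n+2} + 8 a_n] x^n = 0.
Setting each coefficient to zero gives the recurrence:
  (n+2)(n+1) a_{n+2} + 8 a_n = 0,
  a_{n+2} = -8 / ((n+1)(n+2)) a_n.

Check with a_0 = 1, a_1 = -1 (apply the recurrence for n = 0, 1, 2, 3): a_0 = 1, a_1 = -1, a_2 = -4, a_3 = 4/3, a_4 = 8/3, a_5 = -8/15.

a_{n+2} = -8/((n+1)(n+2)) * a_n; check: a_0 = 1, a_1 = -1, a_2 = -4, a_3 = 4/3, a_4 = 8/3, a_5 = -8/15


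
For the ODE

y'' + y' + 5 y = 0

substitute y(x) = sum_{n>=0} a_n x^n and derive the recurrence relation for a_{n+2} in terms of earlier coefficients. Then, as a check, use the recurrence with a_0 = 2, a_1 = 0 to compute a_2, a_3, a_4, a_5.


Substitute y = sum_n a_n x^n.
y''(x) has coefficient (n+2)(n+1) a_{n+2} at x^n;
y'(x) has coefficient (n+1) a_{n+1} at x^n;
5 y(x) has coefficient 5 a_n at x^n.
Matching x^n: (n+2)(n+1) a_{n+2} + (n+1) a_{n+1} + 5 a_n = 0.
Thus a_{n+2} = [-(n+1) a_{n+1} - 5 a_n] / ((n+1)(n+2)).

Check with a_0 = 2, a_1 = 0 (apply the recurrence for n = 0, 1, 2, 3): a_0 = 2, a_1 = 0, a_2 = -5, a_3 = 5/3, a_4 = 5/3, a_5 = -3/4.

a_(n+2) = [-(n+1) a_(n+1) - 5 a_n] / ((n+1)(n+2)); check: a_0 = 2, a_1 = 0, a_2 = -5, a_3 = 5/3, a_4 = 5/3, a_5 = -3/4


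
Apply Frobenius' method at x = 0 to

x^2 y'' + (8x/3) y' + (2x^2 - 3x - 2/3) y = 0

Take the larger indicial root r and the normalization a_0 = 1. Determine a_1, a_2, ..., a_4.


Write in Frobenius form y'' + (p(x)/x) y' + (q(x)/x^2) y = 0:
  p(x) = 8/3,  q(x) = 2x^2 - 3x - 2/3.
Indicial equation: r(r-1) + (8/3) r + (-2/3) = 0 -> roots r_1 = 1/3, r_2 = -2.
Take r = r_1 = 1/3. Let y(x) = x^r sum_{n>=0} a_n x^n with a_0 = 1.
Substitute y = x^r sum a_n x^n and match x^{r+n}. The recurrence is
  D(n) a_n - 3 a_{n-1} + 2 a_{n-2} = 0,  where D(n) = (r+n)(r+n-1) + (8/3)(r+n) + (-2/3).
  a_n = [3 a_{n-1} - 2 a_{n-2}] / D(n).
Since the indicial polynomial factors as (r - r_1)(r - r_2), D(n) = (r_1 + n - r_1)(r_1 + n - r_2) = n(n + 7/3).
Evaluating step by step (a_0 = 1):
  n = 1: D(1) = 1(1 + 7/3) = 10/3; numerator = 3(1) = 3; a_1 = (3)/(10/3) = 9/10
  n = 2: D(2) = 2(2 + 7/3) = 26/3; numerator = 3(9/10) - 2(1) = 7/10; a_2 = (7/10)/(26/3) = 21/260
  n = 3: D(3) = 3(3 + 7/3) = 16; numerator = 3(21/260) - 2(9/10) = -81/52; a_3 = (-81/52)/(16) = -81/832
  n = 4: D(4) = 4(4 + 7/3) = 76/3; numerator = 3(-81/832) - 2(21/260) = -1887/4160; a_4 = (-1887/4160)/(76/3) = -5661/316160

r = 1/3; a_0 = 1; a_1 = 9/10; a_2 = 21/260; a_3 = -81/832; a_4 = -5661/316160


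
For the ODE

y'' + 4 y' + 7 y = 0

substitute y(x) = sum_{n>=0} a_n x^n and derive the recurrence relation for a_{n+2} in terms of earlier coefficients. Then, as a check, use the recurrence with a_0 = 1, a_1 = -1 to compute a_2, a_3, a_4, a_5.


Substitute y = sum_n a_n x^n.
y''(x) has coefficient (n+2)(n+1) a_{n+2} at x^n;
4 y'(x) has coefficient 4 (n+1) a_{n+1} at x^n;
7 y(x) has coefficient 7 a_n at x^n.
Matching x^n: (n+2)(n+1) a_{n+2} + 4 (n+1) a_{n+1} + 7 a_n = 0.
Thus a_{n+2} = [-4 (n+1) a_{n+1} - 7 a_n] / ((n+1)(n+2)).

Check with a_0 = 1, a_1 = -1 (apply the recurrence for n = 0, 1, 2, 3): a_0 = 1, a_1 = -1, a_2 = -3/2, a_3 = 19/6, a_4 = -55/24, a_5 = 29/40.

a_(n+2) = [-4 (n+1) a_(n+1) - 7 a_n] / ((n+1)(n+2)); check: a_0 = 1, a_1 = -1, a_2 = -3/2, a_3 = 19/6, a_4 = -55/24, a_5 = 29/40


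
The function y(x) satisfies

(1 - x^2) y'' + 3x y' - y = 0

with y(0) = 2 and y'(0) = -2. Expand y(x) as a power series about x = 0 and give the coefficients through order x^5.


Ansatz: y(x) = sum_{n>=0} a_n x^n, so y'(x) = sum_{n>=1} n a_n x^(n-1) and y''(x) = sum_{n>=2} n(n-1) a_n x^(n-2).
Substitute into P(x) y'' + Q(x) y' + R(x) y = 0 with P(x) = 1 - x^2, Q(x) = 3x, R(x) = -1, and match powers of x.
Initial conditions: a_0 = 2, a_1 = -2.
Setting the coefficient of each power of x to zero and solving order by order (substituting the coefficients already found):
  x^0: 2 a_2 - a_0 = 0  ->  2 a_2 = a_0 = 2  ->  a_2 = 1
  x^1: 6 a_3 + 2 a_1 = 0  ->  6 a_3 = -2 a_1 = 4  ->  a_3 = 2/3
  x^2: 12 a_4 + 3 a_2 = 0  ->  12 a_4 = -3 a_2 = -3  ->  a_4 = -1/4
  x^3: 20 a_5 + 2 a_3 = 0  ->  20 a_5 = -2 a_3 = -4/3  ->  a_5 = -1/15
Truncated series: y(x) = 2 - 2 x + x^2 + (2/3) x^3 - (1/4) x^4 - (1/15) x^5 + O(x^6).

a_0 = 2; a_1 = -2; a_2 = 1; a_3 = 2/3; a_4 = -1/4; a_5 = -1/15


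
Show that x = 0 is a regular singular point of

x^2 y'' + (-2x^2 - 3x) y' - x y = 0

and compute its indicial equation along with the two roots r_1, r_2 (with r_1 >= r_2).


Divide by x^2 to reach normal form y'' + P_1(x) y' + P_2(x) y = 0 with P_1(x) = -2 - 3/x and P_2(x) = -1/x.
x = 0 is a singular point because the y'-coefficient -2 - 3/x has a pole at x = 0 and the y-coefficient -1/x has a pole at x = 0.
It is a regular singular point because x P_1(x) = p(x) = -2x - 3 and x^2 P_2(x) = q(x) = -x are polynomials, hence analytic at x = 0.
p(0) = -3,  q(0) = 0.
Indicial equation: r(r-1) + p(0) r + q(0) = 0, i.e. r^2 + (p(0) - 1) r + q(0) = 0, i.e. r^2 - 4 r = 0.
Discriminant: (-4)^2 - 4(0) = 16, so r = (4 ± 4)/2.
Solving: r_1 = 4, r_2 = 0.

indicial: r^2 - 4 r = 0; roots r_1 = 4, r_2 = 0


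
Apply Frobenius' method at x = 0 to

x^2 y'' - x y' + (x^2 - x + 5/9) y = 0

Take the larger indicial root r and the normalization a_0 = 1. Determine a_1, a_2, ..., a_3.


Write in Frobenius form y'' + (p(x)/x) y' + (q(x)/x^2) y = 0:
  p(x) = -1,  q(x) = x^2 - x + 5/9.
Indicial equation: r(r-1) + (-1) r + (5/9) = 0 -> roots r_1 = 5/3, r_2 = 1/3.
Take r = r_1 = 5/3. Let y(x) = x^r sum_{n>=0} a_n x^n with a_0 = 1.
Substitute y = x^r sum a_n x^n and match x^{r+n}. The recurrence is
  D(n) a_n - 1 a_{n-1} + 1 a_{n-2} = 0,  where D(n) = (r+n)(r+n-1) + (-1)(r+n) + (5/9).
  a_n = [1 a_{n-1} - 1 a_{n-2}] / D(n).
Since the indicial polynomial factors as (r - r_1)(r - r_2), D(n) = (r_1 + n - r_1)(r_1 + n - r_2) = n(n + 4/3).
Evaluating step by step (a_0 = 1):
  n = 1: D(1) = 1(1 + 4/3) = 7/3; numerator = 1(1) = 1; a_1 = (1)/(7/3) = 3/7
  n = 2: D(2) = 2(2 + 4/3) = 20/3; numerator = 1(3/7) - 1(1) = -4/7; a_2 = (-4/7)/(20/3) = -3/35
  n = 3: D(3) = 3(3 + 4/3) = 13; numerator = 1(-3/35) - 1(3/7) = -18/35; a_3 = (-18/35)/(13) = -18/455

r = 5/3; a_0 = 1; a_1 = 3/7; a_2 = -3/35; a_3 = -18/455


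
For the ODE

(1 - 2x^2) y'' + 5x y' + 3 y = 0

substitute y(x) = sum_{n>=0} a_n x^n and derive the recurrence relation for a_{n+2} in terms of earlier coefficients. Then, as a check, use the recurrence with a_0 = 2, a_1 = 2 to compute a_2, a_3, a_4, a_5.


Substitute y = sum_n a_n x^n.
(1 - 2 x^2) y'' contributes (n+2)(n+1) a_{n+2} - 2 n(n-1) a_n at x^n.
5 x y'(x) contributes 5 n a_n at x^n.
3 y(x) contributes 3 a_n at x^n.
Matching x^n: (n+2)(n+1) a_{n+2} + (-2 n(n-1) + 5 n + 3) a_n = 0.
Thus a_{n+2} = (2 n(n-1) - 5 n - 3) / ((n+1)(n+2)) * a_n.

Check with a_0 = 2, a_1 = 2 (apply the recurrence for n = 0, 1, 2, 3): a_0 = 2, a_1 = 2, a_2 = -3, a_3 = -8/3, a_4 = 9/4, a_5 = 4/5.

a_(n+2) = (2 n(n-1) - 5 n - 3) / ((n+1)(n+2)) * a_n; check: a_0 = 2, a_1 = 2, a_2 = -3, a_3 = -8/3, a_4 = 9/4, a_5 = 4/5


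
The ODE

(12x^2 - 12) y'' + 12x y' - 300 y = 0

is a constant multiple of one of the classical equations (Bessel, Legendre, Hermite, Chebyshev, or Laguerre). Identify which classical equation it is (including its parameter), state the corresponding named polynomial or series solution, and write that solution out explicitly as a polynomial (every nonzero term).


All three coefficients share the factor -12; dividing through by -12 gives  (1 - x^2) y'' - x y' + 25 y = 0.
This matches the Chebyshev equation (1 - x^2) y'' - x y' + n^2 y = 0 (note the -x y' term, not -2x y') with n^2 = 25, so n = 5; the polynomial solution is T_5(x).
With y = sum_k a_k x^k, matching x^k gives (k+2)(k+1) a_{k+2} = (k^2 - n^2) a_k = (k - 5)(k + 5) a_k. The right side vanishes at k = 5, so the series with the parity of 5 terminates at degree 5.
Standard normalization: leading coefficient of T_n is 2^(n-1), so a_5 = 2^4 = 16. Work downward with a_k = (k+1)(k+2) a_{k+2} / ((k - 5)(k + 5)):
  a_3 = (4)(5)(16) / ((3 - 5)(3 + 5)) = 320/(-16) = -20
  a_1 = (2)(3)(-20) / ((1 - 5)(1 + 5)) = -120/(-24) = 5
Hence T_5(x) = 16 x^5 - 20 x^3 + 5 x.

T_5(x); series = 16 x^5 - 20 x^3 + 5 x


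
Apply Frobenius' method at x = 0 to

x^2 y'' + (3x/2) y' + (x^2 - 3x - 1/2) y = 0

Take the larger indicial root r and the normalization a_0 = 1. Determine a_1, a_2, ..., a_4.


Write in Frobenius form y'' + (p(x)/x) y' + (q(x)/x^2) y = 0:
  p(x) = 3/2,  q(x) = x^2 - 3x - 1/2.
Indicial equation: r(r-1) + (3/2) r + (-1/2) = 0 -> roots r_1 = 1/2, r_2 = -1.
Take r = r_1 = 1/2. Let y(x) = x^r sum_{n>=0} a_n x^n with a_0 = 1.
Substitute y = x^r sum a_n x^n and match x^{r+n}. The recurrence is
  D(n) a_n - 3 a_{n-1} + 1 a_{n-2} = 0,  where D(n) = (r+n)(r+n-1) + (3/2)(r+n) + (-1/2).
  a_n = [3 a_{n-1} - 1 a_{n-2}] / D(n).
Since the indicial polynomial factors as (r - r_1)(r - r_2), D(n) = (r_1 + n - r_1)(r_1 + n - r_2) = n(n + 3/2).
Evaluating step by step (a_0 = 1):
  n = 1: D(1) = 1(1 + 3/2) = 5/2; numerator = 3(1) = 3; a_1 = (3)/(5/2) = 6/5
  n = 2: D(2) = 2(2 + 3/2) = 7; numerator = 3(6/5) - 1(1) = 13/5; a_2 = (13/5)/(7) = 13/35
  n = 3: D(3) = 3(3 + 3/2) = 27/2; numerator = 3(13/35) - 1(6/5) = -3/35; a_3 = (-3/35)/(27/2) = -2/315
  n = 4: D(4) = 4(4 + 3/2) = 22; numerator = 3(-2/315) - 1(13/35) = -41/105; a_4 = (-41/105)/(22) = -41/2310

r = 1/2; a_0 = 1; a_1 = 6/5; a_2 = 13/35; a_3 = -2/315; a_4 = -41/2310


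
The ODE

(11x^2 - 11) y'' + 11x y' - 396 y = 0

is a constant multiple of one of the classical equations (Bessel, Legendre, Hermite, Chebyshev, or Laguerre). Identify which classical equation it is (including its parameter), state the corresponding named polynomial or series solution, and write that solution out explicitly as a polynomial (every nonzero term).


All three coefficients share the factor -11; dividing through by -11 gives  (1 - x^2) y'' - x y' + 36 y = 0.
This matches the Chebyshev equation (1 - x^2) y'' - x y' + n^2 y = 0 (note the -x y' term, not -2x y') with n^2 = 36, so n = 6; the polynomial solution is T_6(x).
With y = sum_k a_k x^k, matching x^k gives (k+2)(k+1) a_{k+2} = (k^2 - n^2) a_k = (k - 6)(k + 6) a_k. The right side vanishes at k = 6, so the series with the parity of 6 terminates at degree 6.
Standard normalization: leading coefficient of T_n is 2^(n-1), so a_6 = 2^5 = 32. Work downward with a_k = (k+1)(k+2) a_{k+2} / ((k - 6)(k + 6)):
  a_4 = (5)(6)(32) / ((4 - 6)(4 + 6)) = 960/(-20) = -48
  a_2 = (3)(4)(-48) / ((2 - 6)(2 + 6)) = -576/(-32) = 18
  a_0 = (1)(2)(18) / ((0 - 6)(0 + 6)) = 36/(-36) = -1
Hence T_6(x) = 32 x^6 - 48 x^4 + 18 x^2 - 1.

T_6(x); series = 32 x^6 - 48 x^4 + 18 x^2 - 1


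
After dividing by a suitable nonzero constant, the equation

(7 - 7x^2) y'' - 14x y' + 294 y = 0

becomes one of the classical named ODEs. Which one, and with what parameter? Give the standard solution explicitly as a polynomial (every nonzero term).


All three coefficients share the factor 7; dividing through by 7 gives  (1 - x^2) y'' - 2x y' + 42 y = 0.
This matches the Legendre equation (1 - x^2) y'' - 2x y' + n(n+1) y = 0 (note the -2x y' term) with n(n+1) = 42, so n = 6; the polynomial solution is P_6(x).
With y = sum_k a_k x^k, matching x^k gives (k+2)(k+1) a_{k+2} = [k(k+1) - n(n+1)] a_k = (k - 6)(k + 7) a_k. The right side vanishes at k = 6, so the series with the parity of 6 terminates at degree 6.
Standard normalization (P_n(1) = 1): leading coefficient (2n)!/(2^n (n!)^2) = 479001600/(64*518400) = 231/16, so a_6 = 231/16. Work downward with a_k = (k+1)(k+2) a_{k+2} / ((k - 6)(k + 7)):
  a_4 = (5)(6)(231/16) / ((4 - 6)(4 + 7)) = (3465/8)/(-22) = -315/16
  a_2 = (3)(4)(-315/16) / ((2 - 6)(2 + 7)) = (-945/4)/(-36) = 105/16
  a_0 = (1)(2)(105/16) / ((0 - 6)(0 + 7)) = (105/8)/(-42) = -5/16
Hence P_6(x) = 231 x^6/16 - 315 x^4/16 + 105 x^2/16 - 5/16.

P_6(x); series = 231 x^6/16 - 315 x^4/16 + 105 x^2/16 - 5/16


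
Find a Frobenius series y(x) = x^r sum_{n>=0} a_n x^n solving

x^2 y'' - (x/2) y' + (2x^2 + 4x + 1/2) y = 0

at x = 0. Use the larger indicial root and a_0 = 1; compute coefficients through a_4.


Write in Frobenius form y'' + (p(x)/x) y' + (q(x)/x^2) y = 0:
  p(x) = -1/2,  q(x) = 2x^2 + 4x + 1/2.
Indicial equation: r(r-1) + (-1/2) r + (1/2) = 0 -> roots r_1 = 1, r_2 = 1/2.
Take r = r_1 = 1. Let y(x) = x^r sum_{n>=0} a_n x^n with a_0 = 1.
Substitute y = x^r sum a_n x^n and match x^{r+n}. The recurrence is
  D(n) a_n + 4 a_{n-1} + 2 a_{n-2} = 0,  where D(n) = (r+n)(r+n-1) + (-1/2)(r+n) + (1/2).
  a_n = [-4 a_{n-1} - 2 a_{n-2}] / D(n).
Since the indicial polynomial factors as (r - r_1)(r - r_2), D(n) = (r_1 + n - r_1)(r_1 + n - r_2) = n(n + 1/2).
Evaluating step by step (a_0 = 1):
  n = 1: D(1) = 1(1 + 1/2) = 3/2; numerator = -4(1) = -4; a_1 = (-4)/(3/2) = -8/3
  n = 2: D(2) = 2(2 + 1/2) = 5; numerator = -4(-8/3) - 2(1) = 26/3; a_2 = (26/3)/(5) = 26/15
  n = 3: D(3) = 3(3 + 1/2) = 21/2; numerator = -4(26/15) - 2(-8/3) = -8/5; a_3 = (-8/5)/(21/2) = -16/105
  n = 4: D(4) = 4(4 + 1/2) = 18; numerator = -4(-16/105) - 2(26/15) = -20/7; a_4 = (-20/7)/(18) = -10/63

r = 1; a_0 = 1; a_1 = -8/3; a_2 = 26/15; a_3 = -16/105; a_4 = -10/63


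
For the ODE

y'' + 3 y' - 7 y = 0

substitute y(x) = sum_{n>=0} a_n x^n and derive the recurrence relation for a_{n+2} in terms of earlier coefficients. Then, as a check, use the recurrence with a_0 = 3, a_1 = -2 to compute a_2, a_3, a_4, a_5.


Substitute y = sum_n a_n x^n.
y''(x) has coefficient (n+2)(n+1) a_{n+2} at x^n;
3 y'(x) has coefficient 3 (n+1) a_{n+1} at x^n;
-7 y(x) has coefficient -7 a_n at x^n.
Matching x^n: (n+2)(n+1) a_{n+2} + 3 (n+1) a_{n+1} - 7 a_n = 0.
Thus a_{n+2} = [-3 (n+1) a_{n+1} + 7 a_n] / ((n+1)(n+2)).

Check with a_0 = 3, a_1 = -2 (apply the recurrence for n = 0, 1, 2, 3): a_0 = 3, a_1 = -2, a_2 = 27/2, a_3 = -95/6, a_4 = 79/4, a_5 = -2087/120.

a_(n+2) = [-3 (n+1) a_(n+1) + 7 a_n] / ((n+1)(n+2)); check: a_0 = 3, a_1 = -2, a_2 = 27/2, a_3 = -95/6, a_4 = 79/4, a_5 = -2087/120


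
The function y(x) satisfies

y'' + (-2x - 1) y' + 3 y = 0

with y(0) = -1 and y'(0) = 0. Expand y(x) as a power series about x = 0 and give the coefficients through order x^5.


Ansatz: y(x) = sum_{n>=0} a_n x^n, so y'(x) = sum_{n>=1} n a_n x^(n-1) and y''(x) = sum_{n>=2} n(n-1) a_n x^(n-2).
Substitute into P(x) y'' + Q(x) y' + R(x) y = 0 with P(x) = 1, Q(x) = -2x - 1, R(x) = 3, and match powers of x.
Initial conditions: a_0 = -1, a_1 = 0.
Setting the coefficient of each power of x to zero and solving order by order (substituting the coefficients already found):
  x^0: 2 a_2 - a_1 + 3 a_0 = 0  ->  2 a_2 = a_1 - 3 a_0 = 3  ->  a_2 = 3/2
  x^1: 6 a_3 - 2 a_2 + a_1 = 0  ->  6 a_3 = 2 a_2 - a_1 = 3  ->  a_3 = 1/2
  x^2: 12 a_4 - 3 a_3 - a_2 = 0  ->  12 a_4 = 3 a_3 + a_2 = 3  ->  a_4 = 1/4
  x^3: 20 a_5 - 4 a_4 - 3 a_3 = 0  ->  20 a_5 = 4 a_4 + 3 a_3 = 5/2  ->  a_5 = 1/8
Truncated series: y(x) = -1 + (3/2) x^2 + (1/2) x^3 + (1/4) x^4 + (1/8) x^5 + O(x^6).

a_0 = -1; a_1 = 0; a_2 = 3/2; a_3 = 1/2; a_4 = 1/4; a_5 = 1/8


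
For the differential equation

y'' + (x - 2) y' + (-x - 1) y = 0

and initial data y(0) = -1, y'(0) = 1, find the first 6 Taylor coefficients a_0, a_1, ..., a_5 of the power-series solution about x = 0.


Ansatz: y(x) = sum_{n>=0} a_n x^n, so y'(x) = sum_{n>=1} n a_n x^(n-1) and y''(x) = sum_{n>=2} n(n-1) a_n x^(n-2).
Substitute into P(x) y'' + Q(x) y' + R(x) y = 0 with P(x) = 1, Q(x) = x - 2, R(x) = -x - 1, and match powers of x.
Initial conditions: a_0 = -1, a_1 = 1.
Setting the coefficient of each power of x to zero and solving order by order (substituting the coefficients already found):
  x^0: 2 a_2 - 2 a_1 - a_0 = 0  ->  2 a_2 = 2 a_1 + a_0 = 1  ->  a_2 = 1/2
  x^1: 6 a_3 - 4 a_2 - a_0 = 0  ->  6 a_3 = 4 a_2 + a_0 = 1  ->  a_3 = 1/6
  x^2: 12 a_4 - 6 a_3 + a_2 - a_1 = 0  ->  12 a_4 = 6 a_3 - a_2 + a_1 = 3/2  ->  a_4 = 1/8
  x^3: 20 a_5 - 8 a_4 + 2 a_3 - a_2 = 0  ->  20 a_5 = 8 a_4 - 2 a_3 + a_2 = 7/6  ->  a_5 = 7/120
Truncated series: y(x) = -1 + x + (1/2) x^2 + (1/6) x^3 + (1/8) x^4 + (7/120) x^5 + O(x^6).

a_0 = -1; a_1 = 1; a_2 = 1/2; a_3 = 1/6; a_4 = 1/8; a_5 = 7/120


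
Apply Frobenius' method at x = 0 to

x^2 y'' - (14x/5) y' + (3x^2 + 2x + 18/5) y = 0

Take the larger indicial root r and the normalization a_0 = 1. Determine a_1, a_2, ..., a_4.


Write in Frobenius form y'' + (p(x)/x) y' + (q(x)/x^2) y = 0:
  p(x) = -14/5,  q(x) = 3x^2 + 2x + 18/5.
Indicial equation: r(r-1) + (-14/5) r + (18/5) = 0 -> roots r_1 = 2, r_2 = 9/5.
Take r = r_1 = 2. Let y(x) = x^r sum_{n>=0} a_n x^n with a_0 = 1.
Substitute y = x^r sum a_n x^n and match x^{r+n}. The recurrence is
  D(n) a_n + 2 a_{n-1} + 3 a_{n-2} = 0,  where D(n) = (r+n)(r+n-1) + (-14/5)(r+n) + (18/5).
  a_n = [-2 a_{n-1} - 3 a_{n-2}] / D(n).
Since the indicial polynomial factors as (r - r_1)(r - r_2), D(n) = (r_1 + n - r_1)(r_1 + n - r_2) = n(n + 1/5).
Evaluating step by step (a_0 = 1):
  n = 1: D(1) = 1(1 + 1/5) = 6/5; numerator = -2(1) = -2; a_1 = (-2)/(6/5) = -5/3
  n = 2: D(2) = 2(2 + 1/5) = 22/5; numerator = -2(-5/3) - 3(1) = 1/3; a_2 = (1/3)/(22/5) = 5/66
  n = 3: D(3) = 3(3 + 1/5) = 48/5; numerator = -2(5/66) - 3(-5/3) = 160/33; a_3 = (160/33)/(48/5) = 50/99
  n = 4: D(4) = 4(4 + 1/5) = 84/5; numerator = -2(50/99) - 3(5/66) = -245/198; a_4 = (-245/198)/(84/5) = -175/2376

r = 2; a_0 = 1; a_1 = -5/3; a_2 = 5/66; a_3 = 50/99; a_4 = -175/2376


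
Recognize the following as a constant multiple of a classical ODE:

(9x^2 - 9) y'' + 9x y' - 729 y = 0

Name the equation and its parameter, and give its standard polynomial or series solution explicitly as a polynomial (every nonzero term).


All three coefficients share the factor -9; dividing through by -9 gives  (1 - x^2) y'' - x y' + 81 y = 0.
This matches the Chebyshev equation (1 - x^2) y'' - x y' + n^2 y = 0 (note the -x y' term, not -2x y') with n^2 = 81, so n = 9; the polynomial solution is T_9(x).
With y = sum_k a_k x^k, matching x^k gives (k+2)(k+1) a_{k+2} = (k^2 - n^2) a_k = (k - 9)(k + 9) a_k. The right side vanishes at k = 9, so the series with the parity of 9 terminates at degree 9.
Standard normalization: leading coefficient of T_n is 2^(n-1), so a_9 = 2^8 = 256. Work downward with a_k = (k+1)(k+2) a_{k+2} / ((k - 9)(k + 9)):
  a_7 = (8)(9)(256) / ((7 - 9)(7 + 9)) = 18432/(-32) = -576
  a_5 = (6)(7)(-576) / ((5 - 9)(5 + 9)) = -24192/(-56) = 432
  a_3 = (4)(5)(432) / ((3 - 9)(3 + 9)) = 8640/(-72) = -120
  a_1 = (2)(3)(-120) / ((1 - 9)(1 + 9)) = -720/(-80) = 9
Hence T_9(x) = 256 x^9 - 576 x^7 + 432 x^5 - 120 x^3 + 9 x.

T_9(x); series = 256 x^9 - 576 x^7 + 432 x^5 - 120 x^3 + 9 x


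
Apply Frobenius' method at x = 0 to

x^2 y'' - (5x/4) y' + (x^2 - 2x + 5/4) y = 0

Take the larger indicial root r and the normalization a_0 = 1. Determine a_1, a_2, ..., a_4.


Write in Frobenius form y'' + (p(x)/x) y' + (q(x)/x^2) y = 0:
  p(x) = -5/4,  q(x) = x^2 - 2x + 5/4.
Indicial equation: r(r-1) + (-5/4) r + (5/4) = 0 -> roots r_1 = 5/4, r_2 = 1.
Take r = r_1 = 5/4. Let y(x) = x^r sum_{n>=0} a_n x^n with a_0 = 1.
Substitute y = x^r sum a_n x^n and match x^{r+n}. The recurrence is
  D(n) a_n - 2 a_{n-1} + 1 a_{n-2} = 0,  where D(n) = (r+n)(r+n-1) + (-5/4)(r+n) + (5/4).
  a_n = [2 a_{n-1} - 1 a_{n-2}] / D(n).
Since the indicial polynomial factors as (r - r_1)(r - r_2), D(n) = (r_1 + n - r_1)(r_1 + n - r_2) = n(n + 1/4).
Evaluating step by step (a_0 = 1):
  n = 1: D(1) = 1(1 + 1/4) = 5/4; numerator = 2(1) = 2; a_1 = (2)/(5/4) = 8/5
  n = 2: D(2) = 2(2 + 1/4) = 9/2; numerator = 2(8/5) - 1(1) = 11/5; a_2 = (11/5)/(9/2) = 22/45
  n = 3: D(3) = 3(3 + 1/4) = 39/4; numerator = 2(22/45) - 1(8/5) = -28/45; a_3 = (-28/45)/(39/4) = -112/1755
  n = 4: D(4) = 4(4 + 1/4) = 17; numerator = 2(-112/1755) - 1(22/45) = -1082/1755; a_4 = (-1082/1755)/(17) = -1082/29835

r = 5/4; a_0 = 1; a_1 = 8/5; a_2 = 22/45; a_3 = -112/1755; a_4 = -1082/29835


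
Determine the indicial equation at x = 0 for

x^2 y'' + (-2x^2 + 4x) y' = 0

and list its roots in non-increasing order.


Divide by x^2 to reach normal form y'' + P_1(x) y' + P_2(x) y = 0 with P_1(x) = -2 + 4/x and P_2(x) = 0.
x = 0 is a singular point because the y'-coefficient -2 + 4/x has a pole at x = 0.
It is a regular singular point because x P_1(x) = p(x) = 4 - 2x and x^2 P_2(x) = q(x) = 0 are polynomials, hence analytic at x = 0.
p(0) = 4,  q(0) = 0.
Indicial equation: r(r-1) + p(0) r + q(0) = 0, i.e. r^2 + (p(0) - 1) r + q(0) = 0, i.e. r^2 + 3 r = 0.
Discriminant: (3)^2 - 4(0) = 9, so r = (-3 ± 3)/2.
Solving: r_1 = 0, r_2 = -3.

indicial: r^2 + 3 r = 0; roots r_1 = 0, r_2 = -3


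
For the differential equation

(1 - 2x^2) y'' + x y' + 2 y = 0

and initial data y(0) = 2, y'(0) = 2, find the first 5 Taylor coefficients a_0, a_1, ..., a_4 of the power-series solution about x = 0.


Ansatz: y(x) = sum_{n>=0} a_n x^n, so y'(x) = sum_{n>=1} n a_n x^(n-1) and y''(x) = sum_{n>=2} n(n-1) a_n x^(n-2).
Substitute into P(x) y'' + Q(x) y' + R(x) y = 0 with P(x) = 1 - 2x^2, Q(x) = x, R(x) = 2, and match powers of x.
Initial conditions: a_0 = 2, a_1 = 2.
Setting the coefficient of each power of x to zero and solving order by order (substituting the coefficients already found):
  x^0: 2 a_2 + 2 a_0 = 0  ->  2 a_2 = -2 a_0 = -4  ->  a_2 = -2
  x^1: 6 a_3 + 3 a_1 = 0  ->  6 a_3 = -3 a_1 = -6  ->  a_3 = -1
  x^2: 12 a_4 = 0  ->  a_4 = 0
Truncated series: y(x) = 2 + 2 x - 2 x^2 - x^3 + O(x^5).

a_0 = 2; a_1 = 2; a_2 = -2; a_3 = -1; a_4 = 0


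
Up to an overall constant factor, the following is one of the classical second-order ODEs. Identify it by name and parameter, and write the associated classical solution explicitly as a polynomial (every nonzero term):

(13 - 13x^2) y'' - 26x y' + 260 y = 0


All three coefficients share the factor 13; dividing through by 13 gives  (1 - x^2) y'' - 2x y' + 20 y = 0.
This matches the Legendre equation (1 - x^2) y'' - 2x y' + n(n+1) y = 0 (note the -2x y' term) with n(n+1) = 20, so n = 4; the polynomial solution is P_4(x).
With y = sum_k a_k x^k, matching x^k gives (k+2)(k+1) a_{k+2} = [k(k+1) - n(n+1)] a_k = (k - 4)(k + 5) a_k. The right side vanishes at k = 4, so the series with the parity of 4 terminates at degree 4.
Standard normalization (P_n(1) = 1): leading coefficient (2n)!/(2^n (n!)^2) = 40320/(16*576) = 35/8, so a_4 = 35/8. Work downward with a_k = (k+1)(k+2) a_{k+2} / ((k - 4)(k + 5)):
  a_2 = (3)(4)(35/8) / ((2 - 4)(2 + 5)) = (105/2)/(-14) = -15/4
  a_0 = (1)(2)(-15/4) / ((0 - 4)(0 + 5)) = (-15/2)/(-20) = 3/8
Hence P_4(x) = 35 x^4/8 - 15 x^2/4 + 3/8.

P_4(x); series = 35 x^4/8 - 15 x^2/4 + 3/8


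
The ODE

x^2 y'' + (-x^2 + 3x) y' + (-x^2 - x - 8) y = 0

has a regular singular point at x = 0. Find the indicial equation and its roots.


Divide by x^2 to reach normal form y'' + P_1(x) y' + P_2(x) y = 0 with P_1(x) = -1 + 3/x and P_2(x) = -1 - 1/x - 8/x^2.
x = 0 is a singular point because the y'-coefficient -1 + 3/x has a pole at x = 0 and the y-coefficient -1 - 1/x - 8/x^2 has a pole at x = 0.
It is a regular singular point because x P_1(x) = p(x) = 3 - x and x^2 P_2(x) = q(x) = -x^2 - x - 8 are polynomials, hence analytic at x = 0.
p(0) = 3,  q(0) = -8.
Indicial equation: r(r-1) + p(0) r + q(0) = 0, i.e. r^2 + (p(0) - 1) r + q(0) = 0, i.e. r^2 + 2 r - 8 = 0.
Discriminant: (2)^2 - 4(-8) = 36, so r = (-2 ± 6)/2.
Solving: r_1 = 2, r_2 = -4.

indicial: r^2 + 2 r - 8 = 0; roots r_1 = 2, r_2 = -4


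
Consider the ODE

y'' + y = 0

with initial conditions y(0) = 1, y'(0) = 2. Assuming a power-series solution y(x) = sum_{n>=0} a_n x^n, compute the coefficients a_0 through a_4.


Ansatz: y(x) = sum_{n>=0} a_n x^n, so y'(x) = sum_{n>=1} n a_n x^(n-1) and y''(x) = sum_{n>=2} n(n-1) a_n x^(n-2).
Substitute into P(x) y'' + Q(x) y' + R(x) y = 0 with P(x) = 1, Q(x) = 0, R(x) = 1, and match powers of x.
Initial conditions: a_0 = 1, a_1 = 2.
Setting the coefficient of each power of x to zero and solving order by order (substituting the coefficients already found):
  x^0: 2 a_2 + a_0 = 0  ->  2 a_2 = -a_0 = -1  ->  a_2 = -1/2
  x^1: 6 a_3 + a_1 = 0  ->  6 a_3 = -a_1 = -2  ->  a_3 = -1/3
  x^2: 12 a_4 + a_2 = 0  ->  12 a_4 = -a_2 = 1/2  ->  a_4 = 1/24
Truncated series: y(x) = 1 + 2 x - (1/2) x^2 - (1/3) x^3 + (1/24) x^4 + O(x^5).

a_0 = 1; a_1 = 2; a_2 = -1/2; a_3 = -1/3; a_4 = 1/24


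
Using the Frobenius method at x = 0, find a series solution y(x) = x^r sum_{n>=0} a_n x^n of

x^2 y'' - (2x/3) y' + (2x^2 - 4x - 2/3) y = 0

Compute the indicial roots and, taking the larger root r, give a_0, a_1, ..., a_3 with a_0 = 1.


Write in Frobenius form y'' + (p(x)/x) y' + (q(x)/x^2) y = 0:
  p(x) = -2/3,  q(x) = 2x^2 - 4x - 2/3.
Indicial equation: r(r-1) + (-2/3) r + (-2/3) = 0 -> roots r_1 = 2, r_2 = -1/3.
Take r = r_1 = 2. Let y(x) = x^r sum_{n>=0} a_n x^n with a_0 = 1.
Substitute y = x^r sum a_n x^n and match x^{r+n}. The recurrence is
  D(n) a_n - 4 a_{n-1} + 2 a_{n-2} = 0,  where D(n) = (r+n)(r+n-1) + (-2/3)(r+n) + (-2/3).
  a_n = [4 a_{n-1} - 2 a_{n-2}] / D(n).
Since the indicial polynomial factors as (r - r_1)(r - r_2), D(n) = (r_1 + n - r_1)(r_1 + n - r_2) = n(n + 7/3).
Evaluating step by step (a_0 = 1):
  n = 1: D(1) = 1(1 + 7/3) = 10/3; numerator = 4(1) = 4; a_1 = (4)/(10/3) = 6/5
  n = 2: D(2) = 2(2 + 7/3) = 26/3; numerator = 4(6/5) - 2(1) = 14/5; a_2 = (14/5)/(26/3) = 21/65
  n = 3: D(3) = 3(3 + 7/3) = 16; numerator = 4(21/65) - 2(6/5) = -72/65; a_3 = (-72/65)/(16) = -9/130

r = 2; a_0 = 1; a_1 = 6/5; a_2 = 21/65; a_3 = -9/130
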